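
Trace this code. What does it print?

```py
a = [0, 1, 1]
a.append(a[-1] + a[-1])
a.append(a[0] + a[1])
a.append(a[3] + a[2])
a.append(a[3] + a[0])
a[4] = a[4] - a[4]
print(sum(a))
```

9

append a[-1]+a[-1] = 1+1 = 2 → [0, 1, 1, 2]
append a[0]+a[1] = 0+1 = 1 → [0, 1, 1, 2, 1]
append a[3]+a[2] = 2+1 = 3 → [0, 1, 1, 2, 1, 3]
append a[3]+a[0] = 2+0 = 2 → [0, 1, 1, 2, 1, 3, 2]
a[4] = a[4]-a[4] = 1-1 = 0 → [0, 1, 1, 2, 0, 3, 2]
sum = 9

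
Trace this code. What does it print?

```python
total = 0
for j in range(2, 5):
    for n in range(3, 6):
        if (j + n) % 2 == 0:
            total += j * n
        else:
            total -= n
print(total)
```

28

j=2,n=3: odd sum, total = 0-3 = -3
j=2,n=4: even sum, total = (-3)+8 = 5
j=2,n=5: odd sum, total = 5-5 = 0
j=3,n=3: even sum, total = 0+9 = 9
j=3,n=4: odd sum, total = 9-4 = 5
j=3,n=5: even sum, total = 5+15 = 20
j=4,n=3: odd sum, total = 20-3 = 17
j=4,n=4: even sum, total = 17+16 = 33
j=4,n=5: odd sum, total = 33-5 = 28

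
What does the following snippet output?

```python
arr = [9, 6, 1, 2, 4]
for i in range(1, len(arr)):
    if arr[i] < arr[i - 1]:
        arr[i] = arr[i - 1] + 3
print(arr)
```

[9, 12, 15, 18, 21]

i=1: 6<9, arr[1] = 9+3 = 12 → [9, 12, 1, 2, 4]
i=2: 1<12, arr[2] = 12+3 = 15 → [9, 12, 15, 2, 4]
i=3: 2<15, arr[3] = 15+3 = 18 → [9, 12, 15, 18, 4]
i=4: 4<18, arr[4] = 18+3 = 21 → [9, 12, 15, 18, 21]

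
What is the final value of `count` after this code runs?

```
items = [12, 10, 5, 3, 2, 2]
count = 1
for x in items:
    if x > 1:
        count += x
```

35

x=12: >1, count = 1+12 = 13
x=10: >1, count = 13+10 = 23
x=5: >1, count = 23+5 = 28
x=3: >1, count = 28+3 = 31
x=2: >1, count = 31+2 = 33
x=2: >1, count = 33+2 = 35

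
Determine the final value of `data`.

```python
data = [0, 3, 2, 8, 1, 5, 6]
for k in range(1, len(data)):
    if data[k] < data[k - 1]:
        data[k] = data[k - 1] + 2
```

[0, 3, 5, 8, 10, 12, 14]

k=1: 3>=0, unchanged → [0, 3, 2, 8, 1, 5, 6]
k=2: 2<3, data[2] = 3+2 = 5 → [0, 3, 5, 8, 1, 5, 6]
k=3: 8>=5, unchanged → [0, 3, 5, 8, 1, 5, 6]
k=4: 1<8, data[4] = 8+2 = 10 → [0, 3, 5, 8, 10, 5, 6]
k=5: 5<10, data[5] = 10+2 = 12 → [0, 3, 5, 8, 10, 12, 6]
k=6: 6<12, data[6] = 12+2 = 14 → [0, 3, 5, 8, 10, 12, 14]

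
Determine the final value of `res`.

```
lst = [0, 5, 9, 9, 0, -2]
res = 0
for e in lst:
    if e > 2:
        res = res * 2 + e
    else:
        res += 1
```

57

e=0: not >2, res = 0+1 = 1
e=5: >2, res = 1*2+5 = 7
e=9: >2, res = 7*2+9 = 23
e=9: >2, res = 23*2+9 = 55
e=0: not >2, res = 55+1 = 56
e=-2: not >2, res = 56+1 = 57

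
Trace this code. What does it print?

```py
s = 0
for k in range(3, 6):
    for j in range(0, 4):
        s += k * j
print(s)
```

72

k=3,j=0: s = 0+0 = 0
k=3,j=1: s = 0+3 = 3
k=3,j=2: s = 3+6 = 9
k=3,j=3: s = 9+9 = 18
k=4,j=0: s = 18+0 = 18
k=4,j=1: s = 18+4 = 22
k=4,j=2: s = 22+8 = 30
k=4,j=3: s = 30+12 = 42
k=5,j=0: s = 42+0 = 42
k=5,j=1: s = 42+5 = 47
k=5,j=2: s = 47+10 = 57
k=5,j=3: s = 57+15 = 72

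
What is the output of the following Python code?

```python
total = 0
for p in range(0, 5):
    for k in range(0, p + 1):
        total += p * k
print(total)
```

65

p=0,k=0: total = 0+0 = 0
p=1,k=0: total = 0+0 = 0
p=1,k=1: total = 0+1 = 1
p=2,k=0: total = 1+0 = 1
p=2,k=1: total = 1+2 = 3
p=2,k=2: total = 3+4 = 7
p=3,k=0: total = 7+0 = 7
p=3,k=1: total = 7+3 = 10
p=3,k=2: total = 10+6 = 16
p=3,k=3: total = 16+9 = 25
p=4,k=0: total = 25+0 = 25
p=4,k=1: total = 25+4 = 29
p=4,k=2: total = 29+8 = 37
p=4,k=3: total = 37+12 = 49
p=4,k=4: total = 49+16 = 65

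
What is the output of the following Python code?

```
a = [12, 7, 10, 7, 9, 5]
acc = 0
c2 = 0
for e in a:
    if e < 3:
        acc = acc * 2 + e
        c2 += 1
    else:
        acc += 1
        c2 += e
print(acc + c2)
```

56

e=12: not <3, acc = 0+1 = 1; c2=12
e=7: not <3, acc = 1+1 = 2; c2=19
e=10: not <3, acc = 2+1 = 3; c2=29
e=7: not <3, acc = 3+1 = 4; c2=36
e=9: not <3, acc = 4+1 = 5; c2=45
e=5: not <3, acc = 5+1 = 6; c2=50
acc+c2 = 6+50 = 56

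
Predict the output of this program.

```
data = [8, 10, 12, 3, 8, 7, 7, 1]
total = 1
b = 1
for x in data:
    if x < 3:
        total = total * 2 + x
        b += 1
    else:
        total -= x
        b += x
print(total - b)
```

-164

x=8: not <3, total = 1-8 = -7; b=9
x=10: not <3, total = (-7)-10 = -17; b=19
x=12: not <3, total = (-17)-12 = -29; b=31
x=3: not <3, total = (-29)-3 = -32; b=34
x=8: not <3, total = (-32)-8 = -40; b=42
x=7: not <3, total = (-40)-7 = -47; b=49
x=7: not <3, total = (-47)-7 = -54; b=56
x=1: <3, total = (-54)*2+1 = -107; b=57
total-b = (-107)-57 = -164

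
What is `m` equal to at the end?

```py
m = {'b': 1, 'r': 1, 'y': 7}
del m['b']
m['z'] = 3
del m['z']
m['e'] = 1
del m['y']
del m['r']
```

{'e': 1}

del 'b' → {'r': 1, 'y': 7}
m['z'] = 3 → {'r': 1, 'y': 7, 'z': 3}
del 'z' → {'r': 1, 'y': 7}
m['e'] = 1 → {'r': 1, 'y': 7, 'e': 1}
del 'y' → {'r': 1, 'e': 1}
del 'r' → {'e': 1}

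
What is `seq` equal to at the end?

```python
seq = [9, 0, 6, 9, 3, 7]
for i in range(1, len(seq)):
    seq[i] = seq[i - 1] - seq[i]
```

[9, 9, 3, -6, -9, -16]

i=1: seq[1] = 9-0 = 9 → [9, 9, 6, 9, 3, 7]
i=2: seq[2] = 9-6 = 3 → [9, 9, 3, 9, 3, 7]
i=3: seq[3] = 3-9 = -6 → [9, 9, 3, -6, 3, 7]
i=4: seq[4] = (-6)-3 = -9 → [9, 9, 3, -6, -9, 7]
i=5: seq[5] = (-9)-7 = -16 → [9, 9, 3, -6, -9, -16]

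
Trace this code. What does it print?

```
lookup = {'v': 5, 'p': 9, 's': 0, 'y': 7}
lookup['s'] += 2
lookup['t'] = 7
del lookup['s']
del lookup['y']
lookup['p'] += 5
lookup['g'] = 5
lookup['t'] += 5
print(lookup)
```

lookup['s'] = 0+2 = 2 → {'v': 5, 'p': 9, 's': 2, 'y': 7}
lookup['t'] = 7 → {'v': 5, 'p': 9, 's': 2, 'y': 7, 't': 7}
del 's' → {'v': 5, 'p': 9, 'y': 7, 't': 7}
del 'y' → {'v': 5, 'p': 9, 't': 7}
lookup['p'] = 9+5 = 14 → {'v': 5, 'p': 14, 't': 7}
lookup['g'] = 5 → {'v': 5, 'p': 14, 't': 7, 'g': 5}
lookup['t'] = 7+5 = 12 → {'v': 5, 'p': 14, 't': 12, 'g': 5}

{'v': 5, 'p': 14, 't': 12, 'g': 5}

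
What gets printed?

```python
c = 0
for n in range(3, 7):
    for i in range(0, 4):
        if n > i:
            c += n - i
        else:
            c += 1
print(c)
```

n=3,i=0: 3>0, c = 0+3 = 3
n=3,i=1: 3>1, c = 3+2 = 5
n=3,i=2: 3>2, c = 5+1 = 6
n=3,i=3: not 3>3, c = 6+1 = 7
n=4,i=0: 4>0, c = 7+4 = 11
n=4,i=1: 4>1, c = 11+3 = 14
n=4,i=2: 4>2, c = 14+2 = 16
n=4,i=3: 4>3, c = 16+1 = 17
n=5,i=0: 5>0, c = 17+5 = 22
n=5,i=1: 5>1, c = 22+4 = 26
n=5,i=2: 5>2, c = 26+3 = 29
n=5,i=3: 5>3, c = 29+2 = 31
n=6,i=0: 6>0, c = 31+6 = 37
n=6,i=1: 6>1, c = 37+5 = 42
n=6,i=2: 6>2, c = 42+4 = 46
n=6,i=3: 6>3, c = 46+3 = 49

49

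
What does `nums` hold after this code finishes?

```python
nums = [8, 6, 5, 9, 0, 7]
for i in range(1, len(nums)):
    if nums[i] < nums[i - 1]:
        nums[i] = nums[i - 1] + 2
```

[8, 10, 12, 14, 16, 18]

i=1: 6<8, nums[1] = 8+2 = 10 → [8, 10, 5, 9, 0, 7]
i=2: 5<10, nums[2] = 10+2 = 12 → [8, 10, 12, 9, 0, 7]
i=3: 9<12, nums[3] = 12+2 = 14 → [8, 10, 12, 14, 0, 7]
i=4: 0<14, nums[4] = 14+2 = 16 → [8, 10, 12, 14, 16, 7]
i=5: 7<16, nums[5] = 16+2 = 18 → [8, 10, 12, 14, 16, 18]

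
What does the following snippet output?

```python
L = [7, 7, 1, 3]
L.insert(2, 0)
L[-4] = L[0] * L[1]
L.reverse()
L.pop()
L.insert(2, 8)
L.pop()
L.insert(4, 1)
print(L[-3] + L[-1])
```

insert 0 at 2 → [7, 7, 0, 1, 3]
L[-4] = L[0]*L[1] = 7*7 = 49 → [7, 49, 0, 1, 3]
reverse → [3, 1, 0, 49, 7]
pop() removes 7 → [3, 1, 0, 49]
insert 8 at 2 → [3, 1, 8, 0, 49]
pop() removes 49 → [3, 1, 8, 0]
insert 1 at 4 → [3, 1, 8, 0, 1]
L[-3]+L[-1] = 8+1 = 9

9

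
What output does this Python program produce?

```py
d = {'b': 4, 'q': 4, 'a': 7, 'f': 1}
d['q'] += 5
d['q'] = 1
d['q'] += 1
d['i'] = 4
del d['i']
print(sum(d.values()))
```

14

d['q'] = 4+5 = 9 → {'b': 4, 'q': 9, 'a': 7, 'f': 1}
d['q'] = 1 → {'b': 4, 'q': 1, 'a': 7, 'f': 1}
d['q'] = 1+1 = 2 → {'b': 4, 'q': 2, 'a': 7, 'f': 1}
d['i'] = 4 → {'b': 4, 'q': 2, 'a': 7, 'f': 1, 'i': 4}
del 'i' → {'b': 4, 'q': 2, 'a': 7, 'f': 1}
sum of values = 14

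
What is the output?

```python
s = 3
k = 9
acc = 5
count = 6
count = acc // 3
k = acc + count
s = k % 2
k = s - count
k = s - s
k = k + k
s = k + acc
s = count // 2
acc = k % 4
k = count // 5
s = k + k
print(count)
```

count = 5//3 = 1
k = 5+1 = 6
s = 6%2 = 0
k = 0-1 = -1
k = 0-0 = 0
k = 0+0 = 0
s = 0+5 = 5
s = 1//2 = 0
acc = 0%4 = 0
k = 1//5 = 0
s = 0+0 = 0

1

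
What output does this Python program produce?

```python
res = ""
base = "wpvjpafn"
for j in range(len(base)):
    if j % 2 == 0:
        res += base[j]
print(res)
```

j=0: add 'w' → 'w'
j=1: skip
j=2: add 'v' → 'wv'
j=3: skip
j=4: add 'p' → 'wvp'
j=5: skip
j=6: add 'f' → 'wvpf'
j=7: skip

wvpf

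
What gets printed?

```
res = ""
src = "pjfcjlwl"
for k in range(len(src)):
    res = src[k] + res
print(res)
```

lwljcfjp

k=0: prepend 'p' → 'p'
k=1: prepend 'j' → 'jp'
k=2: prepend 'f' → 'fjp'
k=3: prepend 'c' → 'cfjp'
k=4: prepend 'j' → 'jcfjp'
k=5: prepend 'l' → 'ljcfjp'
k=6: prepend 'w' → 'wljcfjp'
k=7: prepend 'l' → 'lwljcfjp'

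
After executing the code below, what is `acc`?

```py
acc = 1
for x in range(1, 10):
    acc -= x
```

x=1: acc = 1-1 = 0
x=2: acc = 0-2 = -2
x=3: acc = (-2)-3 = -5
x=4: acc = (-5)-4 = -9
x=5: acc = (-9)-5 = -14
x=6: acc = (-14)-6 = -20
x=7: acc = (-20)-7 = -27
x=8: acc = (-27)-8 = -35
x=9: acc = (-35)-9 = -44

-44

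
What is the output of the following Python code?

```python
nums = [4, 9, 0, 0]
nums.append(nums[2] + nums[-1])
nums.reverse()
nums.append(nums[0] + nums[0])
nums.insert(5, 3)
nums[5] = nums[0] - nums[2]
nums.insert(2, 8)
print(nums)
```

append nums[2]+nums[-1] = 0+0 = 0 → [4, 9, 0, 0, 0]
reverse → [0, 0, 0, 9, 4]
append nums[0]+nums[0] = 0+0 = 0 → [0, 0, 0, 9, 4, 0]
insert 3 at 5 → [0, 0, 0, 9, 4, 3, 0]
nums[5] = nums[0]-nums[2] = 0-0 = 0 → [0, 0, 0, 9, 4, 0, 0]
insert 8 at 2 → [0, 0, 8, 0, 9, 4, 0, 0]

[0, 0, 8, 0, 9, 4, 0, 0]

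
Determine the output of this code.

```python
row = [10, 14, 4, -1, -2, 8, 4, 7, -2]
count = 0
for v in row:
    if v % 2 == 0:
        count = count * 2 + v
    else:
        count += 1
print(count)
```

1192

v=10: even, count = 0*2+10 = 10
v=14: even, count = 10*2+14 = 34
v=4: even, count = 34*2+4 = 72
v=-1: not even, count = 72+1 = 73
v=-2: even, count = 73*2+(-2) = 144
v=8: even, count = 144*2+8 = 296
v=4: even, count = 296*2+4 = 596
v=7: not even, count = 596+1 = 597
v=-2: even, count = 597*2+(-2) = 1192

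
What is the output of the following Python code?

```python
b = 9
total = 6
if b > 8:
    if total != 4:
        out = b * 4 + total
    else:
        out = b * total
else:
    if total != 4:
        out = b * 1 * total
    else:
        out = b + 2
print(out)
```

b=9, total=6
b > 8 is True; total != 4 is True
→ out = b * 4 + total = 42

42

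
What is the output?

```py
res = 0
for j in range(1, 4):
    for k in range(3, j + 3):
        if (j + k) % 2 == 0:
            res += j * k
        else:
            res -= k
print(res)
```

28

j=1,k=3: even sum, res = 0+3 = 3
j=2,k=3: odd sum, res = 3-3 = 0
j=2,k=4: even sum, res = 0+8 = 8
j=3,k=3: even sum, res = 8+9 = 17
j=3,k=4: odd sum, res = 17-4 = 13
j=3,k=5: even sum, res = 13+15 = 28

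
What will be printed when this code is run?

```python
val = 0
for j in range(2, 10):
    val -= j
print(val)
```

j=2: val = 0-2 = -2
j=3: val = (-2)-3 = -5
j=4: val = (-5)-4 = -9
j=5: val = (-9)-5 = -14
j=6: val = (-14)-6 = -20
j=7: val = (-20)-7 = -27
j=8: val = (-27)-8 = -35
j=9: val = (-35)-9 = -44

-44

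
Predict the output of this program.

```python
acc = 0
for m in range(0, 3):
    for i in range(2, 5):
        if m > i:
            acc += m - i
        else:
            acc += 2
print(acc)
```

18

m=0,i=2: not 0>2, acc = 0+2 = 2
m=0,i=3: not 0>3, acc = 2+2 = 4
m=0,i=4: not 0>4, acc = 4+2 = 6
m=1,i=2: not 1>2, acc = 6+2 = 8
m=1,i=3: not 1>3, acc = 8+2 = 10
m=1,i=4: not 1>4, acc = 10+2 = 12
m=2,i=2: not 2>2, acc = 12+2 = 14
m=2,i=3: not 2>3, acc = 14+2 = 16
m=2,i=4: not 2>4, acc = 16+2 = 18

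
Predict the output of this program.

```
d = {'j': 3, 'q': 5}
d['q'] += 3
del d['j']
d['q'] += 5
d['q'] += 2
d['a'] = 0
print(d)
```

{'q': 15, 'a': 0}

d['q'] = 5+3 = 8 → {'j': 3, 'q': 8}
del 'j' → {'q': 8}
d['q'] = 8+5 = 13 → {'q': 13}
d['q'] = 13+2 = 15 → {'q': 15}
d['a'] = 0 → {'q': 15, 'a': 0}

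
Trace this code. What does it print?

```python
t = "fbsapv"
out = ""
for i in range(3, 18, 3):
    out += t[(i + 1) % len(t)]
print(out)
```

i=3: add t[4]='p' → 'p'
i=6: add t[1]='b' → 'pb'
i=9: add t[4]='p' → 'pbp'
i=12: add t[1]='b' → 'pbpb'
i=15: add t[4]='p' → 'pbpbp'

pbpbp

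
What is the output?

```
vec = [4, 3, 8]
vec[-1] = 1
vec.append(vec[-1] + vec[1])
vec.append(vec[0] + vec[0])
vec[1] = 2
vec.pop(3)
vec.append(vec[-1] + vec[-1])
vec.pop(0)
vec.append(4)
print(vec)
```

vec[-1] = 1 → [4, 3, 1]
append vec[-1]+vec[1] = 1+3 = 4 → [4, 3, 1, 4]
append vec[0]+vec[0] = 4+4 = 8 → [4, 3, 1, 4, 8]
vec[1] = 2 → [4, 2, 1, 4, 8]
pop(3) removes 4 → [4, 2, 1, 8]
append vec[-1]+vec[-1] = 8+8 = 16 → [4, 2, 1, 8, 16]
pop(0) removes 4 → [2, 1, 8, 16]
append 4 → [2, 1, 8, 16, 4]

[2, 1, 8, 16, 4]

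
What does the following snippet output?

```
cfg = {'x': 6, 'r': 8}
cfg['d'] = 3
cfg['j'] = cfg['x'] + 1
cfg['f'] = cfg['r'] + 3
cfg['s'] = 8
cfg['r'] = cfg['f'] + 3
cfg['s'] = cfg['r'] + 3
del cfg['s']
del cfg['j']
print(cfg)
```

cfg['d'] = 3 → {'x': 6, 'r': 8, 'd': 3}
cfg['j'] = cfg['x']+1 = 7 → {'x': 6, 'r': 8, 'd': 3, 'j': 7}
cfg['f'] = cfg['r']+3 = 11 → {'x': 6, 'r': 8, 'd': 3, 'j': 7, 'f': 11}
cfg['s'] = 8 → {'x': 6, 'r': 8, 'd': 3, 'j': 7, 'f': 11, 's': 8}
cfg['r'] = cfg['f']+3 = 14 → {'x': 6, 'r': 14, 'd': 3, 'j': 7, 'f': 11, 's': 8}
cfg['s'] = cfg['r']+3 = 17 → {'x': 6, 'r': 14, 'd': 3, 'j': 7, 'f': 11, 's': 17}
del 's' → {'x': 6, 'r': 14, 'd': 3, 'j': 7, 'f': 11}
del 'j' → {'x': 6, 'r': 14, 'd': 3, 'f': 11}

{'x': 6, 'r': 14, 'd': 3, 'f': 11}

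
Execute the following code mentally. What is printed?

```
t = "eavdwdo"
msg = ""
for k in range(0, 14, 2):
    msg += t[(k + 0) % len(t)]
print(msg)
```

k=0: add t[0]='e' → 'e'
k=2: add t[2]='v' → 'ev'
k=4: add t[4]='w' → 'evw'
k=6: add t[6]='o' → 'evwo'
k=8: add t[1]='a' → 'evwoa'
k=10: add t[3]='d' → 'evwoad'
k=12: add t[5]='d' → 'evwoadd'

evwoadd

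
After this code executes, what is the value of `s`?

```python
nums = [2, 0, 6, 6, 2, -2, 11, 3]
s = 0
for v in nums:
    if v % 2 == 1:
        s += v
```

14

v=2: not odd
v=0: not odd
v=6: not odd
v=6: not odd
v=2: not odd
v=-2: not odd
v=11: odd, s = 0+11 = 11
v=3: odd, s = 11+3 = 14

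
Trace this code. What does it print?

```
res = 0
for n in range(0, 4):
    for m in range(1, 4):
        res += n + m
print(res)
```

n=0,m=1: res = 0+1 = 1
n=0,m=2: res = 1+2 = 3
n=0,m=3: res = 3+3 = 6
n=1,m=1: res = 6+2 = 8
n=1,m=2: res = 8+3 = 11
n=1,m=3: res = 11+4 = 15
n=2,m=1: res = 15+3 = 18
n=2,m=2: res = 18+4 = 22
n=2,m=3: res = 22+5 = 27
n=3,m=1: res = 27+4 = 31
n=3,m=2: res = 31+5 = 36
n=3,m=3: res = 36+6 = 42

42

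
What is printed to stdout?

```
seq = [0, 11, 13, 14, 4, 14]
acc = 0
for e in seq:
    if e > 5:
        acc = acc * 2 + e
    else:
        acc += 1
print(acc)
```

e=0: not >5, acc = 0+1 = 1
e=11: >5, acc = 1*2+11 = 13
e=13: >5, acc = 13*2+13 = 39
e=14: >5, acc = 39*2+14 = 92
e=4: not >5, acc = 92+1 = 93
e=14: >5, acc = 93*2+14 = 200

200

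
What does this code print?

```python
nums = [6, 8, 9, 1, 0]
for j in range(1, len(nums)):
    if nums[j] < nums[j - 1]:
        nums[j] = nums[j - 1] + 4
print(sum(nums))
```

53

j=1: 8>=6, unchanged → [6, 8, 9, 1, 0]
j=2: 9>=8, unchanged → [6, 8, 9, 1, 0]
j=3: 1<9, nums[3] = 9+4 = 13 → [6, 8, 9, 13, 0]
j=4: 0<13, nums[4] = 13+4 = 17 → [6, 8, 9, 13, 17]
sum = 53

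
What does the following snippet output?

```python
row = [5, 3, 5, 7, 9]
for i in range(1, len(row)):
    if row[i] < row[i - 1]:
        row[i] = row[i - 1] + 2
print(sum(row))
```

45

i=1: 3<5, row[1] = 5+2 = 7 → [5, 7, 5, 7, 9]
i=2: 5<7, row[2] = 7+2 = 9 → [5, 7, 9, 7, 9]
i=3: 7<9, row[3] = 9+2 = 11 → [5, 7, 9, 11, 9]
i=4: 9<11, row[4] = 11+2 = 13 → [5, 7, 9, 11, 13]
sum = 45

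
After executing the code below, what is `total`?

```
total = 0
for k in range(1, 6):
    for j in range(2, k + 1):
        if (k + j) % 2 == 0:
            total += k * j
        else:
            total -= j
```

66

k=2,j=2: even sum, total = 0+4 = 4
k=3,j=2: odd sum, total = 4-2 = 2
k=3,j=3: even sum, total = 2+9 = 11
k=4,j=2: even sum, total = 11+8 = 19
k=4,j=3: odd sum, total = 19-3 = 16
k=4,j=4: even sum, total = 16+16 = 32
k=5,j=2: odd sum, total = 32-2 = 30
k=5,j=3: even sum, total = 30+15 = 45
k=5,j=4: odd sum, total = 45-4 = 41
k=5,j=5: even sum, total = 41+25 = 66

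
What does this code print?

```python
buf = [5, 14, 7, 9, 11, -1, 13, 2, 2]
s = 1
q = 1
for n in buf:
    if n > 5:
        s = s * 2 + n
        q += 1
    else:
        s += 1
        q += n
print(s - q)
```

n=5: not >5, s = 1+1 = 2; q=6
n=14: >5, s = 2*2+14 = 18; q=7
n=7: >5, s = 18*2+7 = 43; q=8
n=9: >5, s = 43*2+9 = 95; q=9
n=11: >5, s = 95*2+11 = 201; q=10
n=-1: not >5, s = 201+1 = 202; q=9
n=13: >5, s = 202*2+13 = 417; q=10
n=2: not >5, s = 417+1 = 418; q=12
n=2: not >5, s = 418+1 = 419; q=14
s-q = 419-14 = 405

405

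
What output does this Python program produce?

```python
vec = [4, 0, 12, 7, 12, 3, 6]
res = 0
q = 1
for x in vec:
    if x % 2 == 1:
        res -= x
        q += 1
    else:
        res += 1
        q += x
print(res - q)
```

x=4: not odd, res = 0+1 = 1; q=5
x=0: not odd, res = 1+1 = 2; q=5
x=12: not odd, res = 2+1 = 3; q=17
x=7: odd, res = 3-7 = -4; q=18
x=12: not odd, res = (-4)+1 = -3; q=30
x=3: odd, res = (-3)-3 = -6; q=31
x=6: not odd, res = (-6)+1 = -5; q=37
res-q = (-5)-37 = -42

-42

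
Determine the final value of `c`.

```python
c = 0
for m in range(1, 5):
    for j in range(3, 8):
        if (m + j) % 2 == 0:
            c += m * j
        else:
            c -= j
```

70

m=1,j=3: even sum, c = 0+3 = 3
m=1,j=4: odd sum, c = 3-4 = -1
m=1,j=5: even sum, c = (-1)+5 = 4
m=1,j=6: odd sum, c = 4-6 = -2
m=1,j=7: even sum, c = (-2)+7 = 5
m=2,j=3: odd sum, c = 5-3 = 2
m=2,j=4: even sum, c = 2+8 = 10
m=2,j=5: odd sum, c = 10-5 = 5
m=2,j=6: even sum, c = 5+12 = 17
m=2,j=7: odd sum, c = 17-7 = 10
m=3,j=3: even sum, c = 10+9 = 19
m=3,j=4: odd sum, c = 19-4 = 15
m=3,j=5: even sum, c = 15+15 = 30
m=3,j=6: odd sum, c = 30-6 = 24
m=3,j=7: even sum, c = 24+21 = 45
m=4,j=3: odd sum, c = 45-3 = 42
m=4,j=4: even sum, c = 42+16 = 58
m=4,j=5: odd sum, c = 58-5 = 53
m=4,j=6: even sum, c = 53+24 = 77
m=4,j=7: odd sum, c = 77-7 = 70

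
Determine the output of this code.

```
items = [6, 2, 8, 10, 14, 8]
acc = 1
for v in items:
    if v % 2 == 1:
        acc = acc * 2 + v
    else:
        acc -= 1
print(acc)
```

v=6: not odd, acc = 1-1 = 0
v=2: not odd, acc = 0-1 = -1
v=8: not odd, acc = (-1)-1 = -2
v=10: not odd, acc = (-2)-1 = -3
v=14: not odd, acc = (-3)-1 = -4
v=8: not odd, acc = (-4)-1 = -5

-5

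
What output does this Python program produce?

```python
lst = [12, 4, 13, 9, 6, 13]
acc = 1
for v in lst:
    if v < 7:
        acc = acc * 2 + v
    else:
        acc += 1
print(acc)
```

v=12: not <7, acc = 1+1 = 2
v=4: <7, acc = 2*2+4 = 8
v=13: not <7, acc = 8+1 = 9
v=9: not <7, acc = 9+1 = 10
v=6: <7, acc = 10*2+6 = 26
v=13: not <7, acc = 26+1 = 27

27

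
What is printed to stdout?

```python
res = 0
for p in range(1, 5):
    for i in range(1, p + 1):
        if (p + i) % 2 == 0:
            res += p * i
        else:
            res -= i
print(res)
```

34

p=1,i=1: even sum, res = 0+1 = 1
p=2,i=1: odd sum, res = 1-1 = 0
p=2,i=2: even sum, res = 0+4 = 4
p=3,i=1: even sum, res = 4+3 = 7
p=3,i=2: odd sum, res = 7-2 = 5
p=3,i=3: even sum, res = 5+9 = 14
p=4,i=1: odd sum, res = 14-1 = 13
p=4,i=2: even sum, res = 13+8 = 21
p=4,i=3: odd sum, res = 21-3 = 18
p=4,i=4: even sum, res = 18+16 = 34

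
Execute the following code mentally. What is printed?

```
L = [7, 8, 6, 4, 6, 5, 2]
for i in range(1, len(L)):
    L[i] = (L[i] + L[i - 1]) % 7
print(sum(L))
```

i=1: L[1] = (8+7)%7 = 1 → [7, 1, 6, 4, 6, 5, 2]
i=2: L[2] = (6+1)%7 = 0 → [7, 1, 0, 4, 6, 5, 2]
i=3: L[3] = (4+0)%7 = 4 → [7, 1, 0, 4, 6, 5, 2]
i=4: L[4] = (6+4)%7 = 3 → [7, 1, 0, 4, 3, 5, 2]
i=5: L[5] = (5+3)%7 = 1 → [7, 1, 0, 4, 3, 1, 2]
i=6: L[6] = (2+1)%7 = 3 → [7, 1, 0, 4, 3, 1, 3]
sum = 19

19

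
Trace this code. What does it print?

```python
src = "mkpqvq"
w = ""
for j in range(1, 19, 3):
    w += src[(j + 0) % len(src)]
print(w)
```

kvkvkv

j=1: add src[1]='k' → 'k'
j=4: add src[4]='v' → 'kv'
j=7: add src[1]='k' → 'kvk'
j=10: add src[4]='v' → 'kvkv'
j=13: add src[1]='k' → 'kvkvk'
j=16: add src[4]='v' → 'kvkvkv'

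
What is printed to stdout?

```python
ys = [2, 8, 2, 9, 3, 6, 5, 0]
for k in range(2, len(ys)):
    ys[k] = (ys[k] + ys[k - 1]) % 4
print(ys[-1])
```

1

k=2: ys[2] = (2+8)%4 = 2 → [2, 8, 2, 9, 3, 6, 5, 0]
k=3: ys[3] = (9+2)%4 = 3 → [2, 8, 2, 3, 3, 6, 5, 0]
k=4: ys[4] = (3+3)%4 = 2 → [2, 8, 2, 3, 2, 6, 5, 0]
k=5: ys[5] = (6+2)%4 = 0 → [2, 8, 2, 3, 2, 0, 5, 0]
k=6: ys[6] = (5+0)%4 = 1 → [2, 8, 2, 3, 2, 0, 1, 0]
k=7: ys[7] = (0+1)%4 = 1 → [2, 8, 2, 3, 2, 0, 1, 1]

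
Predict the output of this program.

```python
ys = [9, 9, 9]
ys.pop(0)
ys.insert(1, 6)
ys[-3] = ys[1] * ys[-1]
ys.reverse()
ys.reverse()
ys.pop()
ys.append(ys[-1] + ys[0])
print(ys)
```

pop(0) removes 9 → [9, 9]
insert 6 at 1 → [9, 6, 9]
ys[-3] = ys[1]*ys[-1] = 6*9 = 54 → [54, 6, 9]
reverse → [9, 6, 54]
reverse → [54, 6, 9]
pop() removes 9 → [54, 6]
append ys[-1]+ys[0] = 6+54 = 60 → [54, 6, 60]

[54, 6, 60]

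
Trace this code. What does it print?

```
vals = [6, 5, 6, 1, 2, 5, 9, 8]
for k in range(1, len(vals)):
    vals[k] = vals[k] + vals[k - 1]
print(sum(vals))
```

173

k=1: vals[1] = 5+6 = 11 → [6, 11, 6, 1, 2, 5, 9, 8]
k=2: vals[2] = 6+11 = 17 → [6, 11, 17, 1, 2, 5, 9, 8]
k=3: vals[3] = 1+17 = 18 → [6, 11, 17, 18, 2, 5, 9, 8]
k=4: vals[4] = 2+18 = 20 → [6, 11, 17, 18, 20, 5, 9, 8]
k=5: vals[5] = 5+20 = 25 → [6, 11, 17, 18, 20, 25, 9, 8]
k=6: vals[6] = 9+25 = 34 → [6, 11, 17, 18, 20, 25, 34, 8]
k=7: vals[7] = 8+34 = 42 → [6, 11, 17, 18, 20, 25, 34, 42]
sum = 173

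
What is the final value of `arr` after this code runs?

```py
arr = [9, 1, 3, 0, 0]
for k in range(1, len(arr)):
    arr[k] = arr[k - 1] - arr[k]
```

k=1: arr[1] = 9-1 = 8 → [9, 8, 3, 0, 0]
k=2: arr[2] = 8-3 = 5 → [9, 8, 5, 0, 0]
k=3: arr[3] = 5-0 = 5 → [9, 8, 5, 5, 0]
k=4: arr[4] = 5-0 = 5 → [9, 8, 5, 5, 5]

[9, 8, 5, 5, 5]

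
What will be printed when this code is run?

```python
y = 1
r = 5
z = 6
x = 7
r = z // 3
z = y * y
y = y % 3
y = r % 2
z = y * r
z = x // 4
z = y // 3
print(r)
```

r = 6//3 = 2
z = 1*1 = 1
y = 1%3 = 1
y = 2%2 = 0
z = 0*2 = 0
z = 7//4 = 1
z = 0//3 = 0

2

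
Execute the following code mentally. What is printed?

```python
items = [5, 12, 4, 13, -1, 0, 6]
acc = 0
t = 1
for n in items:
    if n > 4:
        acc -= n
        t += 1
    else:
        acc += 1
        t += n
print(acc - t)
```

n=5: >4, acc = 0-5 = -5; t=2
n=12: >4, acc = (-5)-12 = -17; t=3
n=4: not >4, acc = (-17)+1 = -16; t=7
n=13: >4, acc = (-16)-13 = -29; t=8
n=-1: not >4, acc = (-29)+1 = -28; t=7
n=0: not >4, acc = (-28)+1 = -27; t=7
n=6: >4, acc = (-27)-6 = -33; t=8
acc-t = (-33)-8 = -41

-41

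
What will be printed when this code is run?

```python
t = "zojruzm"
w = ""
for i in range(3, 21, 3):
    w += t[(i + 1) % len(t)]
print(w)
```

uzrmjz

i=3: add t[4]='u' → 'u'
i=6: add t[0]='z' → 'uz'
i=9: add t[3]='r' → 'uzr'
i=12: add t[6]='m' → 'uzrm'
i=15: add t[2]='j' → 'uzrmj'
i=18: add t[5]='z' → 'uzrmjz'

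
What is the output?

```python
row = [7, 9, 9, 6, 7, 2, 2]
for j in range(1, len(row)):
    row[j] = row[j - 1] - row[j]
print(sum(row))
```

-101

j=1: row[1] = 7-9 = -2 → [7, -2, 9, 6, 7, 2, 2]
j=2: row[2] = (-2)-9 = -11 → [7, -2, -11, 6, 7, 2, 2]
j=3: row[3] = (-11)-6 = -17 → [7, -2, -11, -17, 7, 2, 2]
j=4: row[4] = (-17)-7 = -24 → [7, -2, -11, -17, -24, 2, 2]
j=5: row[5] = (-24)-2 = -26 → [7, -2, -11, -17, -24, -26, 2]
j=6: row[6] = (-26)-2 = -28 → [7, -2, -11, -17, -24, -26, -28]
sum = -101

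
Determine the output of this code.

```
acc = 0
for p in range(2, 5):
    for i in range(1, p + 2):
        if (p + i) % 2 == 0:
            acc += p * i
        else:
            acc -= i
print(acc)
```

21

p=2,i=1: odd sum, acc = 0-1 = -1
p=2,i=2: even sum, acc = (-1)+4 = 3
p=2,i=3: odd sum, acc = 3-3 = 0
p=3,i=1: even sum, acc = 0+3 = 3
p=3,i=2: odd sum, acc = 3-2 = 1
p=3,i=3: even sum, acc = 1+9 = 10
p=3,i=4: odd sum, acc = 10-4 = 6
p=4,i=1: odd sum, acc = 6-1 = 5
p=4,i=2: even sum, acc = 5+8 = 13
p=4,i=3: odd sum, acc = 13-3 = 10
p=4,i=4: even sum, acc = 10+16 = 26
p=4,i=5: odd sum, acc = 26-5 = 21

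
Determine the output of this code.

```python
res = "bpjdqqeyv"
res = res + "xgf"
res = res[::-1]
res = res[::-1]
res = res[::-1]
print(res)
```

+ 'xgf' → 'bpjdqqeyvxgf'
reverse → 'fgxvyeqqdjpb'
reverse → 'bpjdqqeyvxgf'
reverse → 'fgxvyeqqdjpb'

fgxvyeqqdjpb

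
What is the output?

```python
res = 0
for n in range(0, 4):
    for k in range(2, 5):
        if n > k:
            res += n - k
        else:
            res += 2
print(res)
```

n=0,k=2: not 0>2, res = 0+2 = 2
n=0,k=3: not 0>3, res = 2+2 = 4
n=0,k=4: not 0>4, res = 4+2 = 6
n=1,k=2: not 1>2, res = 6+2 = 8
n=1,k=3: not 1>3, res = 8+2 = 10
n=1,k=4: not 1>4, res = 10+2 = 12
n=2,k=2: not 2>2, res = 12+2 = 14
n=2,k=3: not 2>3, res = 14+2 = 16
n=2,k=4: not 2>4, res = 16+2 = 18
n=3,k=2: 3>2, res = 18+1 = 19
n=3,k=3: not 3>3, res = 19+2 = 21
n=3,k=4: not 3>4, res = 21+2 = 23

23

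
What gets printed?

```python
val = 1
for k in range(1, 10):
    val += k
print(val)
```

k=1: val = 1+1 = 2
k=2: val = 2+2 = 4
k=3: val = 4+3 = 7
k=4: val = 7+4 = 11
k=5: val = 11+5 = 16
k=6: val = 16+6 = 22
k=7: val = 22+7 = 29
k=8: val = 29+8 = 37
k=9: val = 37+9 = 46

46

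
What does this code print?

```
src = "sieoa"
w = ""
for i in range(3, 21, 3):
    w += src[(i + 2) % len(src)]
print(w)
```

soiaes

i=3: add src[0]='s' → 's'
i=6: add src[3]='o' → 'so'
i=9: add src[1]='i' → 'soi'
i=12: add src[4]='a' → 'soia'
i=15: add src[2]='e' → 'soiae'
i=18: add src[0]='s' → 'soiaes'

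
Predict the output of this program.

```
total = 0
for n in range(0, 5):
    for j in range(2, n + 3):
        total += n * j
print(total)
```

145

n=0,j=2: total = 0+0 = 0
n=1,j=2: total = 0+2 = 2
n=1,j=3: total = 2+3 = 5
n=2,j=2: total = 5+4 = 9
n=2,j=3: total = 9+6 = 15
n=2,j=4: total = 15+8 = 23
n=3,j=2: total = 23+6 = 29
n=3,j=3: total = 29+9 = 38
n=3,j=4: total = 38+12 = 50
n=3,j=5: total = 50+15 = 65
n=4,j=2: total = 65+8 = 73
n=4,j=3: total = 73+12 = 85
n=4,j=4: total = 85+16 = 101
n=4,j=5: total = 101+20 = 121
n=4,j=6: total = 121+24 = 145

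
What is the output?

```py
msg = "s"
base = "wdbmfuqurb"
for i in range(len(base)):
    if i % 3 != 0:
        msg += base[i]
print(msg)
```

sdbfuur

i=0: skip
i=1: add 'd' → 'sd'
i=2: add 'b' → 'sdb'
i=3: skip
i=4: add 'f' → 'sdbf'
i=5: add 'u' → 'sdbfu'
i=6: skip
i=7: add 'u' → 'sdbfuu'
i=8: add 'r' → 'sdbfuur'
i=9: skip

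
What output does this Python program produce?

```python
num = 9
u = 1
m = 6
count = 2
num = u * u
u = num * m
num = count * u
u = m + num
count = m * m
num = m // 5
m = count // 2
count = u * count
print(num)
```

1

num = 1*1 = 1
u = 1*6 = 6
num = 2*6 = 12
u = 6+12 = 18
count = 6*6 = 36
num = 6//5 = 1
m = 36//2 = 18
count = 18*36 = 648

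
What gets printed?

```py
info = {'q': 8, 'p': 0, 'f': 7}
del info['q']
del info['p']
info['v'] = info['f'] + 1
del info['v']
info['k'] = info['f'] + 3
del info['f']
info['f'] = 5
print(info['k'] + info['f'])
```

del 'q' → {'p': 0, 'f': 7}
del 'p' → {'f': 7}
info['v'] = info['f']+1 = 8 → {'f': 7, 'v': 8}
del 'v' → {'f': 7}
info['k'] = info['f']+3 = 10 → {'f': 7, 'k': 10}
del 'f' → {'k': 10}
info['f'] = 5 → {'k': 10, 'f': 5}
info['k']+info['f'] = 10+5 = 15

15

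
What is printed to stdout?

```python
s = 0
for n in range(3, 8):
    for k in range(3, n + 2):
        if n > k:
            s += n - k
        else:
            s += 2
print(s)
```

n=3,k=3: not 3>3, s = 0+2 = 2
n=3,k=4: not 3>4, s = 2+2 = 4
n=4,k=3: 4>3, s = 4+1 = 5
n=4,k=4: not 4>4, s = 5+2 = 7
n=4,k=5: not 4>5, s = 7+2 = 9
n=5,k=3: 5>3, s = 9+2 = 11
n=5,k=4: 5>4, s = 11+1 = 12
n=5,k=5: not 5>5, s = 12+2 = 14
n=5,k=6: not 5>6, s = 14+2 = 16
n=6,k=3: 6>3, s = 16+3 = 19
n=6,k=4: 6>4, s = 19+2 = 21
n=6,k=5: 6>5, s = 21+1 = 22
n=6,k=6: not 6>6, s = 22+2 = 24
n=6,k=7: not 6>7, s = 24+2 = 26
n=7,k=3: 7>3, s = 26+4 = 30
n=7,k=4: 7>4, s = 30+3 = 33
n=7,k=5: 7>5, s = 33+2 = 35
n=7,k=6: 7>6, s = 35+1 = 36
n=7,k=7: not 7>7, s = 36+2 = 38
n=7,k=8: not 7>8, s = 38+2 = 40

40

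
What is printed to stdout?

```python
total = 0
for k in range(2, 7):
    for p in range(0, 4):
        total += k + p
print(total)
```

k=2,p=0: total = 0+2 = 2
k=2,p=1: total = 2+3 = 5
k=2,p=2: total = 5+4 = 9
k=2,p=3: total = 9+5 = 14
k=3,p=0: total = 14+3 = 17
k=3,p=1: total = 17+4 = 21
k=3,p=2: total = 21+5 = 26
k=3,p=3: total = 26+6 = 32
k=4,p=0: total = 32+4 = 36
k=4,p=1: total = 36+5 = 41
k=4,p=2: total = 41+6 = 47
k=4,p=3: total = 47+7 = 54
k=5,p=0: total = 54+5 = 59
k=5,p=1: total = 59+6 = 65
k=5,p=2: total = 65+7 = 72
k=5,p=3: total = 72+8 = 80
k=6,p=0: total = 80+6 = 86
k=6,p=1: total = 86+7 = 93
k=6,p=2: total = 93+8 = 101
k=6,p=3: total = 101+9 = 110

110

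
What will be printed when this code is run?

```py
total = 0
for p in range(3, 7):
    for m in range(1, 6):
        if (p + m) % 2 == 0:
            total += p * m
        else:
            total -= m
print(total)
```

102

p=3,m=1: even sum, total = 0+3 = 3
p=3,m=2: odd sum, total = 3-2 = 1
p=3,m=3: even sum, total = 1+9 = 10
p=3,m=4: odd sum, total = 10-4 = 6
p=3,m=5: even sum, total = 6+15 = 21
p=4,m=1: odd sum, total = 21-1 = 20
p=4,m=2: even sum, total = 20+8 = 28
p=4,m=3: odd sum, total = 28-3 = 25
p=4,m=4: even sum, total = 25+16 = 41
p=4,m=5: odd sum, total = 41-5 = 36
p=5,m=1: even sum, total = 36+5 = 41
p=5,m=2: odd sum, total = 41-2 = 39
p=5,m=3: even sum, total = 39+15 = 54
p=5,m=4: odd sum, total = 54-4 = 50
p=5,m=5: even sum, total = 50+25 = 75
p=6,m=1: odd sum, total = 75-1 = 74
p=6,m=2: even sum, total = 74+12 = 86
p=6,m=3: odd sum, total = 86-3 = 83
p=6,m=4: even sum, total = 83+24 = 107
p=6,m=5: odd sum, total = 107-5 = 102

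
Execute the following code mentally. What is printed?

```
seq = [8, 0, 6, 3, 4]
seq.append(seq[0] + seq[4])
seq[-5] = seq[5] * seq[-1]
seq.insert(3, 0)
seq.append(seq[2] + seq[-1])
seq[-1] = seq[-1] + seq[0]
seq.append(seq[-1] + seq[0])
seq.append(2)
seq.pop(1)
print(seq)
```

[8, 6, 0, 3, 4, 12, 26, 34, 2]

append seq[0]+seq[4] = 8+4 = 12 → [8, 0, 6, 3, 4, 12]
seq[-5] = seq[5]*seq[-1] = 12*12 = 144 → [8, 144, 6, 3, 4, 12]
insert 0 at 3 → [8, 144, 6, 0, 3, 4, 12]
append seq[2]+seq[-1] = 6+12 = 18 → [8, 144, 6, 0, 3, 4, 12, 18]
seq[-1] = seq[-1]+seq[0] = 18+8 = 26 → [8, 144, 6, 0, 3, 4, 12, 26]
append seq[-1]+seq[0] = 26+8 = 34 → [8, 144, 6, 0, 3, 4, 12, 26, 34]
append 2 → [8, 144, 6, 0, 3, 4, 12, 26, 34, 2]
pop(1) removes 144 → [8, 6, 0, 3, 4, 12, 26, 34, 2]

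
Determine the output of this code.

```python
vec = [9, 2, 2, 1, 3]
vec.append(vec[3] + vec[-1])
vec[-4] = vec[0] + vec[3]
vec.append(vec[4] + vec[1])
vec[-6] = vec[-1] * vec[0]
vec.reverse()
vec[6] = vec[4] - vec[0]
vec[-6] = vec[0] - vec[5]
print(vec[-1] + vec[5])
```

append vec[3]+vec[-1] = 1+3 = 4 → [9, 2, 2, 1, 3, 4]
vec[-4] = vec[0]+vec[3] = 9+1 = 10 → [9, 2, 10, 1, 3, 4]
append vec[4]+vec[1] = 3+2 = 5 → [9, 2, 10, 1, 3, 4, 5]
vec[-6] = vec[-1]*vec[0] = 5*9 = 45 → [9, 45, 10, 1, 3, 4, 5]
reverse → [5, 4, 3, 1, 10, 45, 9]
vec[6] = vec[4]-vec[0] = 10-5 = 5 → [5, 4, 3, 1, 10, 45, 5]
vec[-6] = vec[0]-vec[5] = 5-45 = -40 → [5, -40, 3, 1, 10, 45, 5]
vec[-1]+vec[5] = 5+45 = 50

50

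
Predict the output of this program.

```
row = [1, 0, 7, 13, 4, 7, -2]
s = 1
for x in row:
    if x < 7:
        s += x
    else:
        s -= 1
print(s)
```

x=1: <7, s = 1+1 = 2
x=0: <7, s = 2+0 = 2
x=7: not <7, s = 2-1 = 1
x=13: not <7, s = 1-1 = 0
x=4: <7, s = 0+4 = 4
x=7: not <7, s = 4-1 = 3
x=-2: <7, s = 3+(-2) = 1

1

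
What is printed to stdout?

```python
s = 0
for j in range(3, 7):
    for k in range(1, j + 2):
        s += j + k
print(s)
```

j=3,k=1: s = 0+4 = 4
j=3,k=2: s = 4+5 = 9
j=3,k=3: s = 9+6 = 15
j=3,k=4: s = 15+7 = 22
j=4,k=1: s = 22+5 = 27
j=4,k=2: s = 27+6 = 33
j=4,k=3: s = 33+7 = 40
j=4,k=4: s = 40+8 = 48
j=4,k=5: s = 48+9 = 57
j=5,k=1: s = 57+6 = 63
j=5,k=2: s = 63+7 = 70
j=5,k=3: s = 70+8 = 78
j=5,k=4: s = 78+9 = 87
j=5,k=5: s = 87+10 = 97
j=5,k=6: s = 97+11 = 108
j=6,k=1: s = 108+7 = 115
j=6,k=2: s = 115+8 = 123
j=6,k=3: s = 123+9 = 132
j=6,k=4: s = 132+10 = 142
j=6,k=5: s = 142+11 = 153
j=6,k=6: s = 153+12 = 165
j=6,k=7: s = 165+13 = 178

178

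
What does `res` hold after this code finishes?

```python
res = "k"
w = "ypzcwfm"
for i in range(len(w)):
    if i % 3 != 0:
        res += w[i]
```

'kpzwf'

i=0: skip
i=1: add 'p' → 'kp'
i=2: add 'z' → 'kpz'
i=3: skip
i=4: add 'w' → 'kpzw'
i=5: add 'f' → 'kpzwf'
i=6: skip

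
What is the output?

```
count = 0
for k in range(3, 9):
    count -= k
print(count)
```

k=3: count = 0-3 = -3
k=4: count = (-3)-4 = -7
k=5: count = (-7)-5 = -12
k=6: count = (-12)-6 = -18
k=7: count = (-18)-7 = -25
k=8: count = (-25)-8 = -33

-33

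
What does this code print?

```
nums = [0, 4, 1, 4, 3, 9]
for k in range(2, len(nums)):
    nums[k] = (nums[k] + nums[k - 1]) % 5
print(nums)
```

[0, 4, 0, 4, 2, 1]

k=2: nums[2] = (1+4)%5 = 0 → [0, 4, 0, 4, 3, 9]
k=3: nums[3] = (4+0)%5 = 4 → [0, 4, 0, 4, 3, 9]
k=4: nums[4] = (3+4)%5 = 2 → [0, 4, 0, 4, 2, 9]
k=5: nums[5] = (9+2)%5 = 1 → [0, 4, 0, 4, 2, 1]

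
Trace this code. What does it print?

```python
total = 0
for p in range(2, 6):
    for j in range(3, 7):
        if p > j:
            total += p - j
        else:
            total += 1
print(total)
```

17

p=2,j=3: not 2>3, total = 0+1 = 1
p=2,j=4: not 2>4, total = 1+1 = 2
p=2,j=5: not 2>5, total = 2+1 = 3
p=2,j=6: not 2>6, total = 3+1 = 4
p=3,j=3: not 3>3, total = 4+1 = 5
p=3,j=4: not 3>4, total = 5+1 = 6
p=3,j=5: not 3>5, total = 6+1 = 7
p=3,j=6: not 3>6, total = 7+1 = 8
p=4,j=3: 4>3, total = 8+1 = 9
p=4,j=4: not 4>4, total = 9+1 = 10
p=4,j=5: not 4>5, total = 10+1 = 11
p=4,j=6: not 4>6, total = 11+1 = 12
p=5,j=3: 5>3, total = 12+2 = 14
p=5,j=4: 5>4, total = 14+1 = 15
p=5,j=5: not 5>5, total = 15+1 = 16
p=5,j=6: not 5>6, total = 16+1 = 17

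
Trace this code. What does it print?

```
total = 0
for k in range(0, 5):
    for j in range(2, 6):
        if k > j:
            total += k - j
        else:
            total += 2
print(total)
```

38

k=0,j=2: not 0>2, total = 0+2 = 2
k=0,j=3: not 0>3, total = 2+2 = 4
k=0,j=4: not 0>4, total = 4+2 = 6
k=0,j=5: not 0>5, total = 6+2 = 8
k=1,j=2: not 1>2, total = 8+2 = 10
k=1,j=3: not 1>3, total = 10+2 = 12
k=1,j=4: not 1>4, total = 12+2 = 14
k=1,j=5: not 1>5, total = 14+2 = 16
k=2,j=2: not 2>2, total = 16+2 = 18
k=2,j=3: not 2>3, total = 18+2 = 20
k=2,j=4: not 2>4, total = 20+2 = 22
k=2,j=5: not 2>5, total = 22+2 = 24
k=3,j=2: 3>2, total = 24+1 = 25
k=3,j=3: not 3>3, total = 25+2 = 27
k=3,j=4: not 3>4, total = 27+2 = 29
k=3,j=5: not 3>5, total = 29+2 = 31
k=4,j=2: 4>2, total = 31+2 = 33
k=4,j=3: 4>3, total = 33+1 = 34
k=4,j=4: not 4>4, total = 34+2 = 36
k=4,j=5: not 4>5, total = 36+2 = 38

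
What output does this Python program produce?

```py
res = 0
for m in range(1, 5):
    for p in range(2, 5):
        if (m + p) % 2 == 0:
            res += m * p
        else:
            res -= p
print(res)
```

m=1,p=2: odd sum, res = 0-2 = -2
m=1,p=3: even sum, res = (-2)+3 = 1
m=1,p=4: odd sum, res = 1-4 = -3
m=2,p=2: even sum, res = (-3)+4 = 1
m=2,p=3: odd sum, res = 1-3 = -2
m=2,p=4: even sum, res = (-2)+8 = 6
m=3,p=2: odd sum, res = 6-2 = 4
m=3,p=3: even sum, res = 4+9 = 13
m=3,p=4: odd sum, res = 13-4 = 9
m=4,p=2: even sum, res = 9+8 = 17
m=4,p=3: odd sum, res = 17-3 = 14
m=4,p=4: even sum, res = 14+16 = 30

30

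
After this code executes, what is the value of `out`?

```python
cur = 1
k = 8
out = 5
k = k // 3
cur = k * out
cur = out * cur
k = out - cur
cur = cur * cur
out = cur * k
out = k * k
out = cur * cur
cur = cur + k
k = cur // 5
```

k = 8//3 = 2
cur = 2*5 = 10
cur = 5*10 = 50
k = 5-50 = -45
cur = 50*50 = 2500
out = 2500*(-45) = -112500
out = (-45)*(-45) = 2025
out = 2500*2500 = 6250000
cur = 2500+(-45) = 2455
k = 2455//5 = 491

6250000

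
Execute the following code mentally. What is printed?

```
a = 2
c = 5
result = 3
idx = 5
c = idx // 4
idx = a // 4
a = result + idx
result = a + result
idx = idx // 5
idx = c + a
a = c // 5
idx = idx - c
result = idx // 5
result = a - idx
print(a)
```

c = 5//4 = 1
idx = 2//4 = 0
a = 3+0 = 3
result = 3+3 = 6
idx = 0//5 = 0
idx = 1+3 = 4
a = 1//5 = 0
idx = 4-1 = 3
result = 3//5 = 0
result = 0-3 = -3

0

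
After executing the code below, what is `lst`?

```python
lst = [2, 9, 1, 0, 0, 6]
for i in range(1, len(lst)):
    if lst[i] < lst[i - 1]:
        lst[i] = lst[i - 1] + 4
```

[2, 9, 13, 17, 21, 25]

i=1: 9>=2, unchanged → [2, 9, 1, 0, 0, 6]
i=2: 1<9, lst[2] = 9+4 = 13 → [2, 9, 13, 0, 0, 6]
i=3: 0<13, lst[3] = 13+4 = 17 → [2, 9, 13, 17, 0, 6]
i=4: 0<17, lst[4] = 17+4 = 21 → [2, 9, 13, 17, 21, 6]
i=5: 6<21, lst[5] = 21+4 = 25 → [2, 9, 13, 17, 21, 25]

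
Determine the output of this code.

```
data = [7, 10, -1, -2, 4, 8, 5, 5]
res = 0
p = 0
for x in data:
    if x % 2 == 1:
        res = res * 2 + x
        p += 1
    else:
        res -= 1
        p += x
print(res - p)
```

x=7: odd, res = 0*2+7 = 7; p=1
x=10: not odd, res = 7-1 = 6; p=11
x=-1: odd, res = 6*2+(-1) = 11; p=12
x=-2: not odd, res = 11-1 = 10; p=10
x=4: not odd, res = 10-1 = 9; p=14
x=8: not odd, res = 9-1 = 8; p=22
x=5: odd, res = 8*2+5 = 21; p=23
x=5: odd, res = 21*2+5 = 47; p=24
res-p = 47-24 = 23

23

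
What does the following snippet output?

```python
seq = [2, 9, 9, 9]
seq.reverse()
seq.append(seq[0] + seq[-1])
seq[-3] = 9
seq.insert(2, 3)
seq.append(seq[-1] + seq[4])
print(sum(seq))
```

56

reverse → [9, 9, 9, 2]
append seq[0]+seq[-1] = 9+2 = 11 → [9, 9, 9, 2, 11]
seq[-3] = 9 → [9, 9, 9, 2, 11]
insert 3 at 2 → [9, 9, 3, 9, 2, 11]
append seq[-1]+seq[4] = 11+2 = 13 → [9, 9, 3, 9, 2, 11, 13]
sum = 56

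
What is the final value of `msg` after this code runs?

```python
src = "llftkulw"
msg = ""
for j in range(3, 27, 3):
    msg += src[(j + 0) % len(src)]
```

'tllkwful'

j=3: add src[3]='t' → 't'
j=6: add src[6]='l' → 'tl'
j=9: add src[1]='l' → 'tll'
j=12: add src[4]='k' → 'tllk'
j=15: add src[7]='w' → 'tllkw'
j=18: add src[2]='f' → 'tllkwf'
j=21: add src[5]='u' → 'tllkwfu'
j=24: add src[0]='l' → 'tllkwful'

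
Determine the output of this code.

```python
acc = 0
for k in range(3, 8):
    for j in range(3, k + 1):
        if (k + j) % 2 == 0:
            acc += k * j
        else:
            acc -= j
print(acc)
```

k=3,j=3: even sum, acc = 0+9 = 9
k=4,j=3: odd sum, acc = 9-3 = 6
k=4,j=4: even sum, acc = 6+16 = 22
k=5,j=3: even sum, acc = 22+15 = 37
k=5,j=4: odd sum, acc = 37-4 = 33
k=5,j=5: even sum, acc = 33+25 = 58
k=6,j=3: odd sum, acc = 58-3 = 55
k=6,j=4: even sum, acc = 55+24 = 79
k=6,j=5: odd sum, acc = 79-5 = 74
k=6,j=6: even sum, acc = 74+36 = 110
k=7,j=3: even sum, acc = 110+21 = 131
k=7,j=4: odd sum, acc = 131-4 = 127
k=7,j=5: even sum, acc = 127+35 = 162
k=7,j=6: odd sum, acc = 162-6 = 156
k=7,j=7: even sum, acc = 156+49 = 205

205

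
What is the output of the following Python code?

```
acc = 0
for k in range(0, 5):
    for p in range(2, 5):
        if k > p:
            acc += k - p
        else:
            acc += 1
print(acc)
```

16

k=0,p=2: not 0>2, acc = 0+1 = 1
k=0,p=3: not 0>3, acc = 1+1 = 2
k=0,p=4: not 0>4, acc = 2+1 = 3
k=1,p=2: not 1>2, acc = 3+1 = 4
k=1,p=3: not 1>3, acc = 4+1 = 5
k=1,p=4: not 1>4, acc = 5+1 = 6
k=2,p=2: not 2>2, acc = 6+1 = 7
k=2,p=3: not 2>3, acc = 7+1 = 8
k=2,p=4: not 2>4, acc = 8+1 = 9
k=3,p=2: 3>2, acc = 9+1 = 10
k=3,p=3: not 3>3, acc = 10+1 = 11
k=3,p=4: not 3>4, acc = 11+1 = 12
k=4,p=2: 4>2, acc = 12+2 = 14
k=4,p=3: 4>3, acc = 14+1 = 15
k=4,p=4: not 4>4, acc = 15+1 = 16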